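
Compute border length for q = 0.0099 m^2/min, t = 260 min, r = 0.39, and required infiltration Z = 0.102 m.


L = q*t/((1+r)*Z)
L = 0.0099*260/((1+0.39)*0.102)
L = 2.574/0.14178

18.1549 m


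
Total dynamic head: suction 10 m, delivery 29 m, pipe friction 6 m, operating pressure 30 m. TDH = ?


TDH = Hs + Hd + hf + Hp = 10 + 29 + 6 + 30 = 75

75 m


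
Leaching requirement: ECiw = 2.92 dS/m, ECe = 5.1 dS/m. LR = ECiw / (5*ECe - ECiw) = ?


LR = ECiw / (5*ECe - ECiw)
LR = 2.92 / (5*5.1 - 2.92)
LR = 2.92 / 22.5800

0.1293


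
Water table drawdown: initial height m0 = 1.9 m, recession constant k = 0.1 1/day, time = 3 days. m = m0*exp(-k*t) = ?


m = m0 * exp(-k*t)
m = 1.9 * exp(-0.1 * 3)
m = 1.9 * exp(-0.3000)

1.4076 m


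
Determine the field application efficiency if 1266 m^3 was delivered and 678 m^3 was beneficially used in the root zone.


Ea = V_root / V_field * 100 = 678 / 1266 * 100 = 53.5545%

53.5545 %


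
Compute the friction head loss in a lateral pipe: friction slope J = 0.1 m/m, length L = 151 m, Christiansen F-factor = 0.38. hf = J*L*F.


hf = J * L * F = 0.1 * 151 * 0.38 = 5.7380 m

5.7380 m


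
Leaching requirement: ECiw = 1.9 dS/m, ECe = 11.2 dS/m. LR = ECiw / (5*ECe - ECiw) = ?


LR = ECiw / (5*ECe - ECiw)
LR = 1.9 / (5*11.2 - 1.9)
LR = 1.9 / 54.1000

0.0351


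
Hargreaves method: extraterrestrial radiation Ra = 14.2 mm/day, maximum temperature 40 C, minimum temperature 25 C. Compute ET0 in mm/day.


Tmean = (Tmax + Tmin)/2 = (40 + 25)/2 = 32.5
ET0 = 0.0023 * 14.2 * (32.5 + 17.8) * sqrt(40 - 25)
ET0 = 0.0023 * 14.2 * 50.3 * 3.872983

6.3625 mm/day


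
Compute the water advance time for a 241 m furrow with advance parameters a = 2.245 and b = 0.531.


t = (L/a)^(1/b)
t = (241/2.245)^(1/0.531)
t = 107.349666^(1/0.531)

6675.4942 min


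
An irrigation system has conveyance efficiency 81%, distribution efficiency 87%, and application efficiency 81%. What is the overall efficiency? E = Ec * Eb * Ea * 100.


Ec = 0.81, Eb = 0.87, Ea = 0.81
E = 0.81 * 0.87 * 0.81 * 100 = 57.0807%

57.0807 %


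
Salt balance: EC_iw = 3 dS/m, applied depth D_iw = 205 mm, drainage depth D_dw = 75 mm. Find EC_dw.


EC_dw = EC_iw * D_iw / D_dw
EC_dw = 3 * 205 / 75
EC_dw = 615 / 75

8.2000 dS/m


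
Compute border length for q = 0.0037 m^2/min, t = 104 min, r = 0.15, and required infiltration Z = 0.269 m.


L = q*t/((1+r)*Z)
L = 0.0037*104/((1+0.15)*0.269)
L = 0.3848/0.30935

1.2439 m


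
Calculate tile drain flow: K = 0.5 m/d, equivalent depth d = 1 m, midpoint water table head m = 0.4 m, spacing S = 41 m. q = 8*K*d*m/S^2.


q = 8*K*d*m/S^2
q = 8*0.5*1*0.4/41^2
q = 1.6000 / 1681

9.5181e-04 m/d


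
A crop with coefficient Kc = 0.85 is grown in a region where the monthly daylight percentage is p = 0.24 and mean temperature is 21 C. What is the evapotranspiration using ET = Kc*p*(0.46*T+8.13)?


ET = Kc * p * (0.46*T + 8.13)
ET = 0.85 * 0.24 * (0.46*21 + 8.13)
ET = 0.85 * 0.24 * 17.7900

3.6292 mm/day


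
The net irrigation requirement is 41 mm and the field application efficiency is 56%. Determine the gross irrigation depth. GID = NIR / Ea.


Ea = 56% = 0.56
GID = NIR / Ea = 41 / 0.56 = 73.2143 mm

73.2143 mm


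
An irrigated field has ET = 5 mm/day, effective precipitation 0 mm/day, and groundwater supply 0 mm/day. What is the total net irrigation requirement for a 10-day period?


Daily deficit = ET - Pe - GW = 5 - 0 - 0 = 5 mm/day
NIR = 5 * 10 = 50 mm

50.0000 mm


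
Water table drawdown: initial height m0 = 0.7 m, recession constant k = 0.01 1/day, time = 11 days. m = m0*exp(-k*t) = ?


m = m0 * exp(-k*t)
m = 0.7 * exp(-0.01 * 11)
m = 0.7 * exp(-0.1100)

0.6271 m


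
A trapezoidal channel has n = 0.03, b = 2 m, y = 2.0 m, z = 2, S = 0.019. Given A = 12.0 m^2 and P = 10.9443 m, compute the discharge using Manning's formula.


R = A/P = 12.0/10.9443 = 1.096461
Q = (1/0.03) * 12.0 * 1.096461^(2/3) * 0.019^0.5

58.6272 m^3/s


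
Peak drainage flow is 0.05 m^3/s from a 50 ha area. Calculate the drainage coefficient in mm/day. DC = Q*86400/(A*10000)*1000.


DC = Q * 86400 / (A * 10000) * 1000
DC = 0.05 * 86400 / (50 * 10000) * 1000
DC = 4320000.0000 / 500000

8.6400 mm/day


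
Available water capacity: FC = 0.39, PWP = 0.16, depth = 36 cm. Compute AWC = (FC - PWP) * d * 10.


AWC = (FC - PWP) * d * 10
AWC = (0.39 - 0.16) * 36 * 10
AWC = 0.2300 * 36 * 10

82.8000 mm


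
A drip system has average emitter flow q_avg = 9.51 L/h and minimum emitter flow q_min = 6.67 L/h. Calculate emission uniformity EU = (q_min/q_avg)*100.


EU = (q_min/q_avg)*100 = (6.67/9.51)*100 = 70.1367%

70.1367 %


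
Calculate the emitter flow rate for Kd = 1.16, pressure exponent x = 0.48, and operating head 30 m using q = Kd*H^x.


q = Kd * H^x = 1.16 * 30^0.48 = 1.16 * 5.117033

5.9358 L/h


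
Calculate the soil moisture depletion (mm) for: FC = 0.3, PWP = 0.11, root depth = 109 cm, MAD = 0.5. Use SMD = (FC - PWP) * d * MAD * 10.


SMD = (FC - PWP) * d * MAD * 10
SMD = (0.3 - 0.11) * 109 * 0.5 * 10
SMD = 0.1900 * 109 * 0.5 * 10

103.5500 mm


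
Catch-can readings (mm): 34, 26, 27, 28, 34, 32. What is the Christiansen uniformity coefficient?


mean = 30.166667 mm
MAD = 3.166667 mm
CU = (1 - 3.166667/30.166667)*100

89.5028 %


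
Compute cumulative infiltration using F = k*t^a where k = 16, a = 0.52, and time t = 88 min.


F = k * t^a = 16 * 88^0.52
F = 16 * 10.259613

164.1538 mm


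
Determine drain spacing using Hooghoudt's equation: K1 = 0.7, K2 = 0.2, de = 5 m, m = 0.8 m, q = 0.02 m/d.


S^2 = 8*K2*de*m/q + 4*K1*m^2/q
S^2 = 8*0.2*5*0.8/0.02 + 4*0.7*0.8^2/0.02
S = sqrt(409.6000)

20.2386 m


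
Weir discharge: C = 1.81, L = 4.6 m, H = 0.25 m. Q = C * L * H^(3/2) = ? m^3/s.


Q = C * L * H^(3/2) = 1.81 * 4.6 * 0.25^1.5 = 1.81 * 4.6 * 0.125000

1.0407 m^3/s


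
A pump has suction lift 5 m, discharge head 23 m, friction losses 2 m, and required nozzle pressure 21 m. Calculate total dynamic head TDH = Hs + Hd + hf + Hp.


TDH = Hs + Hd + hf + Hp = 5 + 23 + 2 + 21 = 51

51 m


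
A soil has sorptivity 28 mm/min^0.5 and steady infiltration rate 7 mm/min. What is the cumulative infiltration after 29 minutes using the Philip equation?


F = S*sqrt(t) + A*t
F = 28*sqrt(29) + 7*29
F = 28*5.385165 + 203

353.7846 mm


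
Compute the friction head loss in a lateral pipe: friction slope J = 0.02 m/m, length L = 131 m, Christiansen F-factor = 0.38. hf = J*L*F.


hf = J * L * F = 0.02 * 131 * 0.38 = 0.9956 m

0.9956 m


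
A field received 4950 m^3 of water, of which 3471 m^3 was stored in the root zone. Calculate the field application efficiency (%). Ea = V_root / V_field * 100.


Ea = V_root / V_field * 100 = 3471 / 4950 * 100 = 70.1212%

70.1212 %


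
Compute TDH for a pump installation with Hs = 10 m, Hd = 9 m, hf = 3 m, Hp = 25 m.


TDH = Hs + Hd + hf + Hp = 10 + 9 + 3 + 25 = 47

47 m


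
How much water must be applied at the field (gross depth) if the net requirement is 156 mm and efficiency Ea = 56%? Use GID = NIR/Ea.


Ea = 56% = 0.56
GID = NIR / Ea = 156 / 0.56 = 278.5714 mm

278.5714 mm


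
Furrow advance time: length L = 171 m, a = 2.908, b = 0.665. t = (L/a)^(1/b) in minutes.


t = (L/a)^(1/b)
t = (171/2.908)^(1/0.665)
t = 58.803301^(1/0.665)

457.8829 min


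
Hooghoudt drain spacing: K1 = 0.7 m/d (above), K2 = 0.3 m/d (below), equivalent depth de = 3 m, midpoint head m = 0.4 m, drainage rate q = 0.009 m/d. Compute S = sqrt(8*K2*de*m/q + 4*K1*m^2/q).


S^2 = 8*K2*de*m/q + 4*K1*m^2/q
S^2 = 8*0.3*3*0.4/0.009 + 4*0.7*0.4^2/0.009
S = sqrt(369.7778)

19.2296 m


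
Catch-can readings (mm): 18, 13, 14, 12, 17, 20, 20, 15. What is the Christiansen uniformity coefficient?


mean = 16.125000 mm
MAD = 2.625000 mm
CU = (1 - 2.625000/16.125000)*100

83.7209 %


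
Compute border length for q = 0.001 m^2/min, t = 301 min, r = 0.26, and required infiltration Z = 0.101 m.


L = q*t/((1+r)*Z)
L = 0.001*301/((1+0.26)*0.101)
L = 0.301/0.12726

2.3652 m


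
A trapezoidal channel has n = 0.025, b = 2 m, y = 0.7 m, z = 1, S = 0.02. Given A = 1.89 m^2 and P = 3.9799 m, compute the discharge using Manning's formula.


R = A/P = 1.89/3.9799 = 0.474886
Q = (1/0.025) * 1.89 * 0.474886^(2/3) * 0.02^0.5

6.5077 m^3/s


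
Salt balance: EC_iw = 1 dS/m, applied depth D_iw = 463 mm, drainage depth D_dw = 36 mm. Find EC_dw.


EC_dw = EC_iw * D_iw / D_dw
EC_dw = 1 * 463 / 36
EC_dw = 463 / 36

12.8611 dS/m


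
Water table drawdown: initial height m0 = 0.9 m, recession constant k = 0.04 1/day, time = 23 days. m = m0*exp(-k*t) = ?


m = m0 * exp(-k*t)
m = 0.9 * exp(-0.04 * 23)
m = 0.9 * exp(-0.9200)

0.3587 m


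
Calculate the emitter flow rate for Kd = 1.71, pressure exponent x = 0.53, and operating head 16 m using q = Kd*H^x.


q = Kd * H^x = 1.71 * 16^0.53 = 1.71 * 4.346939

7.4333 L/h


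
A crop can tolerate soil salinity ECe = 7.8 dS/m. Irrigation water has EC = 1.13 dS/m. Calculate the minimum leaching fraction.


LR = ECiw / (5*ECe - ECiw)
LR = 1.13 / (5*7.8 - 1.13)
LR = 1.13 / 37.8700

0.0298


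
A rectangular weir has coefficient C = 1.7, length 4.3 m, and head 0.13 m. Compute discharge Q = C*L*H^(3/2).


Q = C * L * H^(3/2) = 1.7 * 4.3 * 0.13^1.5 = 1.7 * 4.3 * 0.046872

0.3426 m^3/s


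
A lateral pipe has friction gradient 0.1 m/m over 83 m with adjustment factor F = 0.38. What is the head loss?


hf = J * L * F = 0.1 * 83 * 0.38 = 3.1540 m

3.1540 m


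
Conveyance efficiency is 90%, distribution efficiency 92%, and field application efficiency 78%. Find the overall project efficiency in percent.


Ec = 0.9, Eb = 0.92, Ea = 0.78
E = 0.9 * 0.92 * 0.78 * 100 = 64.5840%

64.5840 %


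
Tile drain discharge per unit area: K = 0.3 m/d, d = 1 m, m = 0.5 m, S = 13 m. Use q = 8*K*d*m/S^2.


q = 8*K*d*m/S^2
q = 8*0.3*1*0.5/13^2
q = 1.2000 / 169

0.0071 m/d


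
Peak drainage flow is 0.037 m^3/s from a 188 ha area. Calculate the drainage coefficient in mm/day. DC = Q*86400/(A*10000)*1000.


DC = Q * 86400 / (A * 10000) * 1000
DC = 0.037 * 86400 / (188 * 10000) * 1000
DC = 3196800.0000 / 1880000

1.7004 mm/day


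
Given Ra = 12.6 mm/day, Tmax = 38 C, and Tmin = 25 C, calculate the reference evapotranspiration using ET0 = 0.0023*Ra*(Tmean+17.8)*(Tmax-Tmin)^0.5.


Tmean = (Tmax + Tmin)/2 = (38 + 25)/2 = 31.5
ET0 = 0.0023 * 12.6 * (31.5 + 17.8) * sqrt(38 - 25)
ET0 = 0.0023 * 12.6 * 49.3 * 3.605551

5.1513 mm/day


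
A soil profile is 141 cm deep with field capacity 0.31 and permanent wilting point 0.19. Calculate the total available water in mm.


AWC = (FC - PWP) * d * 10
AWC = (0.31 - 0.19) * 141 * 10
AWC = 0.1200 * 141 * 10

169.2000 mm


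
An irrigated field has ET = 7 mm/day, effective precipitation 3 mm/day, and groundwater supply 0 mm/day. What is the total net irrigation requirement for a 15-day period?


Daily deficit = ET - Pe - GW = 7 - 3 - 0 = 4 mm/day
NIR = 4 * 15 = 60 mm

60.0000 mm


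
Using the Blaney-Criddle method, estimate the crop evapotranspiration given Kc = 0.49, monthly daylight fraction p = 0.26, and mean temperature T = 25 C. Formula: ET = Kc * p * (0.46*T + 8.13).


ET = Kc * p * (0.46*T + 8.13)
ET = 0.49 * 0.26 * (0.46*25 + 8.13)
ET = 0.49 * 0.26 * 19.6300

2.5009 mm/day


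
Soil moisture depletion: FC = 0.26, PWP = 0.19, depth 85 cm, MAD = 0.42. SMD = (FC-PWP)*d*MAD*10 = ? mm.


SMD = (FC - PWP) * d * MAD * 10
SMD = (0.26 - 0.19) * 85 * 0.42 * 10
SMD = 0.0700 * 85 * 0.42 * 10

24.9900 mm


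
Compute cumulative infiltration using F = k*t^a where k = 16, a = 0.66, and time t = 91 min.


F = k * t^a = 16 * 91^0.66
F = 16 * 19.632125

314.1140 mm


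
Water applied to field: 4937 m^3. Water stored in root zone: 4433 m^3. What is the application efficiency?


Ea = V_root / V_field * 100 = 4433 / 4937 * 100 = 89.7914%

89.7914 %


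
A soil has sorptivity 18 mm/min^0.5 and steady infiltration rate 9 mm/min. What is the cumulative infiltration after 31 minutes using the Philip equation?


F = S*sqrt(t) + A*t
F = 18*sqrt(31) + 9*31
F = 18*5.567764 + 279

379.2198 mm


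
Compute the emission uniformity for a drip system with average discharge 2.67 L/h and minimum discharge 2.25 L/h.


EU = (q_min/q_avg)*100 = (2.25/2.67)*100 = 84.2697%

84.2697 %


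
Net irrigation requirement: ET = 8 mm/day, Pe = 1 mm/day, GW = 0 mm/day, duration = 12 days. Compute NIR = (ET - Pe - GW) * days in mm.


Daily deficit = ET - Pe - GW = 8 - 1 - 0 = 7 mm/day
NIR = 7 * 12 = 84 mm

84.0000 mm


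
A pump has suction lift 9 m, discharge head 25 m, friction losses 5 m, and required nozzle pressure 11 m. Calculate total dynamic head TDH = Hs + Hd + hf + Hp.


TDH = Hs + Hd + hf + Hp = 9 + 25 + 5 + 11 = 50

50 m


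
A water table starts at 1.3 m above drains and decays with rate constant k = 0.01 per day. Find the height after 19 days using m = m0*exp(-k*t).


m = m0 * exp(-k*t)
m = 1.3 * exp(-0.01 * 19)
m = 1.3 * exp(-0.1900)

1.0750 m


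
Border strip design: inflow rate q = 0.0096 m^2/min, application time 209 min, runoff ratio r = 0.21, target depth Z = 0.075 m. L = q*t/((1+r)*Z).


L = q*t/((1+r)*Z)
L = 0.0096*209/((1+0.21)*0.075)
L = 2.0064/0.09075

22.1091 m


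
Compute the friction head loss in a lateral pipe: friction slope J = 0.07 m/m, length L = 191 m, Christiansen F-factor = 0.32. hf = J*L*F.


hf = J * L * F = 0.07 * 191 * 0.32 = 4.2784 m

4.2784 m


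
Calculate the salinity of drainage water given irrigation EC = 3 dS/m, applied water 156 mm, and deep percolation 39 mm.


EC_dw = EC_iw * D_iw / D_dw
EC_dw = 3 * 156 / 39
EC_dw = 468 / 39

12.0000 dS/m


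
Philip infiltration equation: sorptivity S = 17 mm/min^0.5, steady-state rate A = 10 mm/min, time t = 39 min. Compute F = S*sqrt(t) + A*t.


F = S*sqrt(t) + A*t
F = 17*sqrt(39) + 10*39
F = 17*6.244998 + 390

496.1650 mm


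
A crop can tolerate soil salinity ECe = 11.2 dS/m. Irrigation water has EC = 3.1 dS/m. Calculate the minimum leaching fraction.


LR = ECiw / (5*ECe - ECiw)
LR = 3.1 / (5*11.2 - 3.1)
LR = 3.1 / 52.9000

0.0586


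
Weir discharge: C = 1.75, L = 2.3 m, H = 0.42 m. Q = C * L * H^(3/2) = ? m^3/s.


Q = C * L * H^(3/2) = 1.75 * 2.3 * 0.42^1.5 = 1.75 * 2.3 * 0.272191

1.0956 m^3/s


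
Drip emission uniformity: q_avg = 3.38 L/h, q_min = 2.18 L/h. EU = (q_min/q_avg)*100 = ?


EU = (q_min/q_avg)*100 = (2.18/3.38)*100 = 64.4970%

64.4970 %


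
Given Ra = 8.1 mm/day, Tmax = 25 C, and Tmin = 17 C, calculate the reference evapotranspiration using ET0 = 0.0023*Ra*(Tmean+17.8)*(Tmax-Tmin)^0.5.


Tmean = (Tmax + Tmin)/2 = (25 + 17)/2 = 21.0
ET0 = 0.0023 * 8.1 * (21.0 + 17.8) * sqrt(25 - 17)
ET0 = 0.0023 * 8.1 * 38.8 * 2.828427

2.0445 mm/day


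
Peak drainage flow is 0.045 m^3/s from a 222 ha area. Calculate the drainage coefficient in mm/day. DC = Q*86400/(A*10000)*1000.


DC = Q * 86400 / (A * 10000) * 1000
DC = 0.045 * 86400 / (222 * 10000) * 1000
DC = 3888000.0000 / 2220000

1.7514 mm/day


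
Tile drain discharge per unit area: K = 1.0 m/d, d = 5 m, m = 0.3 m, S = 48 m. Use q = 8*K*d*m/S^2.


q = 8*K*d*m/S^2
q = 8*1.0*5*0.3/48^2
q = 12.0000 / 2304

0.0052 m/d


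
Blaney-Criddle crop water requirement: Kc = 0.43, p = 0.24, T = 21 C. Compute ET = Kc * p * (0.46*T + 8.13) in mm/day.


ET = Kc * p * (0.46*T + 8.13)
ET = 0.43 * 0.24 * (0.46*21 + 8.13)
ET = 0.43 * 0.24 * 17.7900

1.8359 mm/day


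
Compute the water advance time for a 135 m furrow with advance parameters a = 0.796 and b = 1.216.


t = (L/a)^(1/b)
t = (135/0.796)^(1/1.216)
t = 169.597990^(1/1.216)

68.1405 min


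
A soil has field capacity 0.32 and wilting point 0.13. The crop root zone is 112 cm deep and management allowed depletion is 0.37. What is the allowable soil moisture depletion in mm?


SMD = (FC - PWP) * d * MAD * 10
SMD = (0.32 - 0.13) * 112 * 0.37 * 10
SMD = 0.1900 * 112 * 0.37 * 10

78.7360 mm


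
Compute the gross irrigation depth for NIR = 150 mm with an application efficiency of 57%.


Ea = 57% = 0.57
GID = NIR / Ea = 150 / 0.57 = 263.1579 mm

263.1579 mm


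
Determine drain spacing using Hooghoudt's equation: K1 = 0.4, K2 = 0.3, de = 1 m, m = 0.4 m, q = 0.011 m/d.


S^2 = 8*K2*de*m/q + 4*K1*m^2/q
S^2 = 8*0.3*1*0.4/0.011 + 4*0.4*0.4^2/0.011
S = sqrt(110.5455)

10.5141 m


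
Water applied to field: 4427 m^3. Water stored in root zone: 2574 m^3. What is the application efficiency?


Ea = V_root / V_field * 100 = 2574 / 4427 * 100 = 58.1432%

58.1432 %


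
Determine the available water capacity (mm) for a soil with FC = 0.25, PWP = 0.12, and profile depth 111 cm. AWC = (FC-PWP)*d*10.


AWC = (FC - PWP) * d * 10
AWC = (0.25 - 0.12) * 111 * 10
AWC = 0.1300 * 111 * 10

144.3000 mm


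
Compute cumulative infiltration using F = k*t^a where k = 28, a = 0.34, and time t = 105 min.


F = k * t^a = 28 * 105^0.34
F = 28 * 4.866361

136.2581 mm


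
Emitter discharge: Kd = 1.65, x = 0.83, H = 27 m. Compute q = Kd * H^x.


q = Kd * H^x = 1.65 * 27^0.83 = 1.65 * 15.418138

25.4399 L/h


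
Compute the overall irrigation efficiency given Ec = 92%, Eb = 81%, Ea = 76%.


Ec = 0.92, Eb = 0.81, Ea = 0.76
E = 0.92 * 0.81 * 0.76 * 100 = 56.6352%

56.6352 %


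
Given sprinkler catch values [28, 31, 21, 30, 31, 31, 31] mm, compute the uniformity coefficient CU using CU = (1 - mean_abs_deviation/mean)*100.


mean = 29.000000 mm
MAD = 2.571429 mm
CU = (1 - 2.571429/29.000000)*100

91.1330 %


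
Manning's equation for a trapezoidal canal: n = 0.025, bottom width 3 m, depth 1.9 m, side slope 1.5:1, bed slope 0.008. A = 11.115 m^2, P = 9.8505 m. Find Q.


R = A/P = 11.115/9.8505 = 1.128369
Q = (1/0.025) * 11.115 * 1.128369^(2/3) * 0.008^0.5

43.1005 m^3/s


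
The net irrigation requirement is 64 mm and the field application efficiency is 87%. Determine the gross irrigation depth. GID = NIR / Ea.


Ea = 87% = 0.87
GID = NIR / Ea = 64 / 0.87 = 73.5632 mm

73.5632 mm


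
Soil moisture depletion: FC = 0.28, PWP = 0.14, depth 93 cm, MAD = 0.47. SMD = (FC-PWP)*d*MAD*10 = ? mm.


SMD = (FC - PWP) * d * MAD * 10
SMD = (0.28 - 0.14) * 93 * 0.47 * 10
SMD = 0.1400 * 93 * 0.47 * 10

61.1940 mm


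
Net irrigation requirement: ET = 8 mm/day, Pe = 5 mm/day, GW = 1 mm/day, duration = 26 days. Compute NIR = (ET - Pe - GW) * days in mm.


Daily deficit = ET - Pe - GW = 8 - 5 - 1 = 2 mm/day
NIR = 2 * 26 = 52 mm

52.0000 mm


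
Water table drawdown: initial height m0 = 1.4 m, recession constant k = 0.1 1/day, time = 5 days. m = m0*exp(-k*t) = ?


m = m0 * exp(-k*t)
m = 1.4 * exp(-0.1 * 5)
m = 1.4 * exp(-0.5000)

0.8491 m


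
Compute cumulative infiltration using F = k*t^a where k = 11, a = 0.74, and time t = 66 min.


F = k * t^a = 11 * 66^0.74
F = 11 * 22.205600

244.2616 mm


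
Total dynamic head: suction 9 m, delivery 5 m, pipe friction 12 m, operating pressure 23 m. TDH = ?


TDH = Hs + Hd + hf + Hp = 9 + 5 + 12 + 23 = 49

49 m


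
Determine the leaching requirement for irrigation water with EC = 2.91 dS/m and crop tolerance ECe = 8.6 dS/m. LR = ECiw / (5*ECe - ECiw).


LR = ECiw / (5*ECe - ECiw)
LR = 2.91 / (5*8.6 - 2.91)
LR = 2.91 / 40.0900

0.0726


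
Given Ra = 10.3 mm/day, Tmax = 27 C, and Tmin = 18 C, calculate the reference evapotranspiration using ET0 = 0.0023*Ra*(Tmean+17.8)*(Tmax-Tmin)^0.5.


Tmean = (Tmax + Tmin)/2 = (27 + 18)/2 = 22.5
ET0 = 0.0023 * 10.3 * (22.5 + 17.8) * sqrt(27 - 18)
ET0 = 0.0023 * 10.3 * 40.3 * 3.000000

2.8641 mm/day


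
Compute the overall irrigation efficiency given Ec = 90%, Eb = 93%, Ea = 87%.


Ec = 0.9, Eb = 0.93, Ea = 0.87
E = 0.9 * 0.93 * 0.87 * 100 = 72.8190%

72.8190 %


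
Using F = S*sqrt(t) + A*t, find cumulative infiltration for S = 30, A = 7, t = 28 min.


F = S*sqrt(t) + A*t
F = 30*sqrt(28) + 7*28
F = 30*5.291503 + 196

354.7451 mm


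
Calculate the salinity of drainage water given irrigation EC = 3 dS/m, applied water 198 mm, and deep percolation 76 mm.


EC_dw = EC_iw * D_iw / D_dw
EC_dw = 3 * 198 / 76
EC_dw = 594 / 76

7.8158 dS/m


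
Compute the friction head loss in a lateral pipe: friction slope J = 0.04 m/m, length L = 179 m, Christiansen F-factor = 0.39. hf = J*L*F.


hf = J * L * F = 0.04 * 179 * 0.39 = 2.7924 m

2.7924 m


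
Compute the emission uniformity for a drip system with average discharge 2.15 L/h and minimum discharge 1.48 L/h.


EU = (q_min/q_avg)*100 = (1.48/2.15)*100 = 68.8372%

68.8372 %


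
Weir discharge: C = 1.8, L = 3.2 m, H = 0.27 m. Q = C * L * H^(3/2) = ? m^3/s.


Q = C * L * H^(3/2) = 1.8 * 3.2 * 0.27^1.5 = 1.8 * 3.2 * 0.140296

0.8081 m^3/s


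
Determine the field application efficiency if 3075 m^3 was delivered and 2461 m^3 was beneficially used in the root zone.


Ea = V_root / V_field * 100 = 2461 / 3075 * 100 = 80.0325%

80.0325 %


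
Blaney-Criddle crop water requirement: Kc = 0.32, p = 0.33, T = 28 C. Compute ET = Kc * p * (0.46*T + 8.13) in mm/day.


ET = Kc * p * (0.46*T + 8.13)
ET = 0.32 * 0.33 * (0.46*28 + 8.13)
ET = 0.32 * 0.33 * 21.0100

2.2187 mm/day


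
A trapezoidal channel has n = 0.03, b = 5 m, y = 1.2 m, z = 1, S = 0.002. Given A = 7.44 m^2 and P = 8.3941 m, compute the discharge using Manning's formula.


R = A/P = 7.44/8.3941 = 0.886337
Q = (1/0.03) * 7.44 * 0.886337^(2/3) * 0.002^0.5

10.2337 m^3/s


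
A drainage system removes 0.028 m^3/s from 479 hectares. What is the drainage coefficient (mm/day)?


DC = Q * 86400 / (A * 10000) * 1000
DC = 0.028 * 86400 / (479 * 10000) * 1000
DC = 2419200.0000 / 4790000

0.5051 mm/day


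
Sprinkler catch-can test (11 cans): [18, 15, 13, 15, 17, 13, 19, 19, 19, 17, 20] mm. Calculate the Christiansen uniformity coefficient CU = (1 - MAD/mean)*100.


mean = 16.818182 mm
MAD = 2.049587 mm
CU = (1 - 2.049587/16.818182)*100

87.8133 %


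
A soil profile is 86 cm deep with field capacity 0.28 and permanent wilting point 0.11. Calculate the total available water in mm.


AWC = (FC - PWP) * d * 10
AWC = (0.28 - 0.11) * 86 * 10
AWC = 0.1700 * 86 * 10

146.2000 mm


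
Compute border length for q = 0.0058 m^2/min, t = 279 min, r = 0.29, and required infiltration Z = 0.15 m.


L = q*t/((1+r)*Z)
L = 0.0058*279/((1+0.29)*0.15)
L = 1.6182/0.1935

8.3628 m


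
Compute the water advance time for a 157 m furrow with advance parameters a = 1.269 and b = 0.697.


t = (L/a)^(1/b)
t = (157/1.269)^(1/0.697)
t = 123.719464^(1/0.697)

1004.7619 min


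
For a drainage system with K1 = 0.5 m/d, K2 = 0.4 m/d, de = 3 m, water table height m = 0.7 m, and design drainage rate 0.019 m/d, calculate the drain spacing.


S^2 = 8*K2*de*m/q + 4*K1*m^2/q
S^2 = 8*0.4*3*0.7/0.019 + 4*0.5*0.7^2/0.019
S = sqrt(405.2632)

20.1311 m


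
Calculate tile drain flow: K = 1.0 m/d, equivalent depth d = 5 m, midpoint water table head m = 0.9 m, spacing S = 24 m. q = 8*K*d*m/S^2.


q = 8*K*d*m/S^2
q = 8*1.0*5*0.9/24^2
q = 36.0000 / 576

0.0625 m/d


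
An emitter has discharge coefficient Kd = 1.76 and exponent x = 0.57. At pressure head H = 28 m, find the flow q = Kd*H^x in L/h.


q = Kd * H^x = 1.76 * 28^0.57 = 1.76 * 6.681594

11.7596 L/h


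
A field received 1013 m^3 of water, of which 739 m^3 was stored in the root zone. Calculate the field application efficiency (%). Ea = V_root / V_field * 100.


Ea = V_root / V_field * 100 = 739 / 1013 * 100 = 72.9516%

72.9516 %


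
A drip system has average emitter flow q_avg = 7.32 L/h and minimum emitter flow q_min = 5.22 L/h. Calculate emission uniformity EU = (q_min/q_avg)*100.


EU = (q_min/q_avg)*100 = (5.22/7.32)*100 = 71.3115%

71.3115 %


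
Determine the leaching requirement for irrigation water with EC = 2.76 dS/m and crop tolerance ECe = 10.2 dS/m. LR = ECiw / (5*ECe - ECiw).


LR = ECiw / (5*ECe - ECiw)
LR = 2.76 / (5*10.2 - 2.76)
LR = 2.76 / 48.2400

0.0572


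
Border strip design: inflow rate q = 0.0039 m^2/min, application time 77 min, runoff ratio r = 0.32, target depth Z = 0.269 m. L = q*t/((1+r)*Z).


L = q*t/((1+r)*Z)
L = 0.0039*77/((1+0.32)*0.269)
L = 0.3003/0.35508

0.8457 m


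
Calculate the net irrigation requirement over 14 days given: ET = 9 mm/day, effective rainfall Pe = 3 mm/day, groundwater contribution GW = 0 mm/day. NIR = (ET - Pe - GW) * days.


Daily deficit = ET - Pe - GW = 9 - 3 - 0 = 6 mm/day
NIR = 6 * 14 = 84 mm

84.0000 mm


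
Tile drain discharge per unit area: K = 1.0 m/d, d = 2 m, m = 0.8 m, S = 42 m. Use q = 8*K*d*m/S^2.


q = 8*K*d*m/S^2
q = 8*1.0*2*0.8/42^2
q = 12.8000 / 1764

0.0073 m/d


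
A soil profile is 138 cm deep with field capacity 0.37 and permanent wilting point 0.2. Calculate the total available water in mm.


AWC = (FC - PWP) * d * 10
AWC = (0.37 - 0.2) * 138 * 10
AWC = 0.1700 * 138 * 10

234.6000 mm


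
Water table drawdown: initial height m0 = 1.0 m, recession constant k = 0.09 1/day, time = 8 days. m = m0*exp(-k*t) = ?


m = m0 * exp(-k*t)
m = 1.0 * exp(-0.09 * 8)
m = 1.0 * exp(-0.7200)

0.4868 m


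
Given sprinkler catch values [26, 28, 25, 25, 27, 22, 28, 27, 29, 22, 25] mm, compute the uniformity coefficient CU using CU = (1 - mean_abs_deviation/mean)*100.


mean = 25.818182 mm
MAD = 1.834711 mm
CU = (1 - 1.834711/25.818182)*100

92.8937 %


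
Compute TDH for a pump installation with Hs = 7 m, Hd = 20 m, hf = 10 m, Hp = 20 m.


TDH = Hs + Hd + hf + Hp = 7 + 20 + 10 + 20 = 57

57 m


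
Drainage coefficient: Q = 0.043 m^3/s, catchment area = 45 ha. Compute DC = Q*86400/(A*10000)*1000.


DC = Q * 86400 / (A * 10000) * 1000
DC = 0.043 * 86400 / (45 * 10000) * 1000
DC = 3715200.0000 / 450000

8.2560 mm/day


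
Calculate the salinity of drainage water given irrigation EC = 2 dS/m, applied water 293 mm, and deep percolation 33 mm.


EC_dw = EC_iw * D_iw / D_dw
EC_dw = 2 * 293 / 33
EC_dw = 586 / 33

17.7576 dS/m


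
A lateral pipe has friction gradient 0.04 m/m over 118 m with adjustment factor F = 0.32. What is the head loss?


hf = J * L * F = 0.04 * 118 * 0.32 = 1.5104 m

1.5104 m


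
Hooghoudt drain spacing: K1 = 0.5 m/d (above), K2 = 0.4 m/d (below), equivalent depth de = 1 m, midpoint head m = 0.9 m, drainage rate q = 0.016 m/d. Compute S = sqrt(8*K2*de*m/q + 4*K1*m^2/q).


S^2 = 8*K2*de*m/q + 4*K1*m^2/q
S^2 = 8*0.4*1*0.9/0.016 + 4*0.5*0.9^2/0.016
S = sqrt(281.2500)

16.7705 m


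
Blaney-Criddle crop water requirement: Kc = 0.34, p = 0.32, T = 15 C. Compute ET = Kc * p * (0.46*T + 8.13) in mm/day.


ET = Kc * p * (0.46*T + 8.13)
ET = 0.34 * 0.32 * (0.46*15 + 8.13)
ET = 0.34 * 0.32 * 15.0300

1.6353 mm/day


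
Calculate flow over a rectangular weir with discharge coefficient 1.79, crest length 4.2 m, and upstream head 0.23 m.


Q = C * L * H^(3/2) = 1.79 * 4.2 * 0.23^1.5 = 1.79 * 4.2 * 0.110304

0.8293 m^3/s


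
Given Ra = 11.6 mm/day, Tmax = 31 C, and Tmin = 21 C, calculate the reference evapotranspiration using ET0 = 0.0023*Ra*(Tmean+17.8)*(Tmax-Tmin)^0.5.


Tmean = (Tmax + Tmin)/2 = (31 + 21)/2 = 26.0
ET0 = 0.0023 * 11.6 * (26.0 + 17.8) * sqrt(31 - 21)
ET0 = 0.0023 * 11.6 * 43.8 * 3.162278

3.6954 mm/day


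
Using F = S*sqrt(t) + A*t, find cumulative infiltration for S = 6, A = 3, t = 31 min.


F = S*sqrt(t) + A*t
F = 6*sqrt(31) + 3*31
F = 6*5.567764 + 93

126.4066 mm


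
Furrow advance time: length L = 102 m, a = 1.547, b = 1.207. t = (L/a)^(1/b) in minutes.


t = (L/a)^(1/b)
t = (102/1.547)^(1/1.207)
t = 65.934066^(1/1.207)

32.1465 min


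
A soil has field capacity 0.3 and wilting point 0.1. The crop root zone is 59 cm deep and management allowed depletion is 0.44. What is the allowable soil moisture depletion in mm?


SMD = (FC - PWP) * d * MAD * 10
SMD = (0.3 - 0.1) * 59 * 0.44 * 10
SMD = 0.2000 * 59 * 0.44 * 10

51.9200 mm


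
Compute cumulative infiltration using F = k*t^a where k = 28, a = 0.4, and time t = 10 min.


F = k * t^a = 28 * 10^0.4
F = 28 * 2.511886

70.3328 mm


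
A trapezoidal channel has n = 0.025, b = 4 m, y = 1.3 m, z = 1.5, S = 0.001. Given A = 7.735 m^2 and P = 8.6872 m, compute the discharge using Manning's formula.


R = A/P = 7.735/8.6872 = 0.890390
Q = (1/0.025) * 7.735 * 0.890390^(2/3) * 0.001^0.5

9.0554 m^3/s


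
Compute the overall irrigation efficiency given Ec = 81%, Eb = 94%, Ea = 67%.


Ec = 0.81, Eb = 0.94, Ea = 0.67
E = 0.81 * 0.94 * 0.67 * 100 = 51.0138%

51.0138 %


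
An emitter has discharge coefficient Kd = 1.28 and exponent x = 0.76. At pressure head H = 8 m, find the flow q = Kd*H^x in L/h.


q = Kd * H^x = 1.28 * 8^0.76 = 1.28 * 4.856780

6.2167 L/h


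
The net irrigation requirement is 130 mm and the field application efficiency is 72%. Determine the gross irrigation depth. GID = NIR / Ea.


Ea = 72% = 0.72
GID = NIR / Ea = 130 / 0.72 = 180.5556 mm

180.5556 mm


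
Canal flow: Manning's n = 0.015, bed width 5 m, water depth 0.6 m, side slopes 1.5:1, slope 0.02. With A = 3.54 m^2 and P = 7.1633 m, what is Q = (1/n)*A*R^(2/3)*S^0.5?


R = A/P = 3.54/7.1633 = 0.494186
Q = (1/0.015) * 3.54 * 0.494186^(2/3) * 0.02^0.5

20.8619 m^3/s


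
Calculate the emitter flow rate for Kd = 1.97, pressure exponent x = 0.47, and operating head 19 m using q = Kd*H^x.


q = Kd * H^x = 1.97 * 19^0.47 = 1.97 * 3.990379

7.8610 L/h


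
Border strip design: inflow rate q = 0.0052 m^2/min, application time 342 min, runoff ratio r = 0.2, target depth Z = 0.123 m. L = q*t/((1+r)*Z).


L = q*t/((1+r)*Z)
L = 0.0052*342/((1+0.2)*0.123)
L = 1.7784/0.1476

12.0488 m


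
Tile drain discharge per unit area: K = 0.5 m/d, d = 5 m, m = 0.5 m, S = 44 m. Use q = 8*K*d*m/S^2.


q = 8*K*d*m/S^2
q = 8*0.5*5*0.5/44^2
q = 10.0000 / 1936

0.0052 m/d


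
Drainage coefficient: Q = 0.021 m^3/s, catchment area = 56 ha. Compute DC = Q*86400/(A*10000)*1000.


DC = Q * 86400 / (A * 10000) * 1000
DC = 0.021 * 86400 / (56 * 10000) * 1000
DC = 1814400.0000 / 560000

3.2400 mm/day


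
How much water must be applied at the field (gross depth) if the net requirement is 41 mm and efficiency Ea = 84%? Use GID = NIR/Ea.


Ea = 84% = 0.84
GID = NIR / Ea = 41 / 0.84 = 48.8095 mm

48.8095 mm


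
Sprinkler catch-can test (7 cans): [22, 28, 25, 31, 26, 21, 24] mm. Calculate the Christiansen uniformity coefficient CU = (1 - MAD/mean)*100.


mean = 25.285714 mm
MAD = 2.612245 mm
CU = (1 - 2.612245/25.285714)*100

89.6691 %


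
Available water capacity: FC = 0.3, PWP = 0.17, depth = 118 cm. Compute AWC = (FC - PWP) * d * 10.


AWC = (FC - PWP) * d * 10
AWC = (0.3 - 0.17) * 118 * 10
AWC = 0.1300 * 118 * 10

153.4000 mm


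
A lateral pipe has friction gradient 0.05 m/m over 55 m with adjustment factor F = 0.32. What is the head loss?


hf = J * L * F = 0.05 * 55 * 0.32 = 0.8800 m

0.8800 m


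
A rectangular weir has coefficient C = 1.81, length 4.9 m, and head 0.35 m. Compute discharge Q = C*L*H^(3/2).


Q = C * L * H^(3/2) = 1.81 * 4.9 * 0.35^1.5 = 1.81 * 4.9 * 0.207063

1.8364 m^3/s


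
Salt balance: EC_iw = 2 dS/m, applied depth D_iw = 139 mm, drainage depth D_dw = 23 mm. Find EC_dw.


EC_dw = EC_iw * D_iw / D_dw
EC_dw = 2 * 139 / 23
EC_dw = 278 / 23

12.0870 dS/m


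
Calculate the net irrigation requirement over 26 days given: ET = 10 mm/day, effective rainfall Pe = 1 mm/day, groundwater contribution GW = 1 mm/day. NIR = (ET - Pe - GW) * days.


Daily deficit = ET - Pe - GW = 10 - 1 - 1 = 8 mm/day
NIR = 8 * 26 = 208 mm

208.0000 mm


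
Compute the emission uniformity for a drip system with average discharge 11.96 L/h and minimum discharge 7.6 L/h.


EU = (q_min/q_avg)*100 = (7.6/11.96)*100 = 63.5452%

63.5452 %


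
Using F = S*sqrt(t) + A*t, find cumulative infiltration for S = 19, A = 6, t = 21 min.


F = S*sqrt(t) + A*t
F = 19*sqrt(21) + 6*21
F = 19*4.582576 + 126

213.0689 mm


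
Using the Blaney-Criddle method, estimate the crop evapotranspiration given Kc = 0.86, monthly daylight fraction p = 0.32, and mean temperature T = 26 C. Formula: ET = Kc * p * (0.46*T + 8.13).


ET = Kc * p * (0.46*T + 8.13)
ET = 0.86 * 0.32 * (0.46*26 + 8.13)
ET = 0.86 * 0.32 * 20.0900

5.5288 mm/day


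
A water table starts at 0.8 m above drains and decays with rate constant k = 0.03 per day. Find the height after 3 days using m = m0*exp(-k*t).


m = m0 * exp(-k*t)
m = 0.8 * exp(-0.03 * 3)
m = 0.8 * exp(-0.0900)

0.7311 m


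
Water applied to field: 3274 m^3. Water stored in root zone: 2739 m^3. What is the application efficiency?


Ea = V_root / V_field * 100 = 2739 / 3274 * 100 = 83.6591%

83.6591 %


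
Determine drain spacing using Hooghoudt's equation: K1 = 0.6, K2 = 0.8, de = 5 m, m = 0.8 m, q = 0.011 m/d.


S^2 = 8*K2*de*m/q + 4*K1*m^2/q
S^2 = 8*0.8*5*0.8/0.011 + 4*0.6*0.8^2/0.011
S = sqrt(2466.9091)

49.6680 m


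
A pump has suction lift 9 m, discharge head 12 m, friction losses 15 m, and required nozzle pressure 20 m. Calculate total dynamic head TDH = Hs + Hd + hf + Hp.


TDH = Hs + Hd + hf + Hp = 9 + 12 + 15 + 20 = 56

56 m


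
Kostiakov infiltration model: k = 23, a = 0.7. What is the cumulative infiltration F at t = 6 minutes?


F = k * t^a = 23 * 6^0.7
F = 23 * 3.505144

80.6183 mm


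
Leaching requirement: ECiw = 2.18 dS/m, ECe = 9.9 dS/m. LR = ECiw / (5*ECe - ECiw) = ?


LR = ECiw / (5*ECe - ECiw)
LR = 2.18 / (5*9.9 - 2.18)
LR = 2.18 / 47.3200

0.0461


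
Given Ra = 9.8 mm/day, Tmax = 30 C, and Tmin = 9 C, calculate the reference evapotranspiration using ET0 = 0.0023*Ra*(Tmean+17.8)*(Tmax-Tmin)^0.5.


Tmean = (Tmax + Tmin)/2 = (30 + 9)/2 = 19.5
ET0 = 0.0023 * 9.8 * (19.5 + 17.8) * sqrt(30 - 9)
ET0 = 0.0023 * 9.8 * 37.3 * 4.582576

3.8528 mm/day


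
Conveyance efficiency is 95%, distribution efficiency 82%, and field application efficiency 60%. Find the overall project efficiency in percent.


Ec = 0.95, Eb = 0.82, Ea = 0.6
E = 0.95 * 0.82 * 0.6 * 100 = 46.7400%

46.7400 %


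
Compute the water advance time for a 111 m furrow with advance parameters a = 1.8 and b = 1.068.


t = (L/a)^(1/b)
t = (111/1.8)^(1/1.068)
t = 61.666667^(1/1.068)

47.4326 min


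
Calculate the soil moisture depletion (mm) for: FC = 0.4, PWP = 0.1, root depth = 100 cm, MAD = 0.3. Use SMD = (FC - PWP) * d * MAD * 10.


SMD = (FC - PWP) * d * MAD * 10
SMD = (0.4 - 0.1) * 100 * 0.3 * 10
SMD = 0.3000 * 100 * 0.3 * 10

90.0000 mm


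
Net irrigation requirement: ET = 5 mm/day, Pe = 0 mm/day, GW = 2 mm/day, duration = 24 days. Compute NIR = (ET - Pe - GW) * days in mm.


Daily deficit = ET - Pe - GW = 5 - 0 - 2 = 3 mm/day
NIR = 3 * 24 = 72 mm

72.0000 mm


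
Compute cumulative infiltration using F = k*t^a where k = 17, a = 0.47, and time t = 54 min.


F = k * t^a = 17 * 54^0.47
F = 17 * 6.519662

110.8343 mm


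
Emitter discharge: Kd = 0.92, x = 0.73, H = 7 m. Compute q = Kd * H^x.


q = Kd * H^x = 0.92 * 7^0.73 = 0.92 * 4.139249

3.8081 L/h


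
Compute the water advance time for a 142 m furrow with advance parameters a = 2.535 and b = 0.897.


t = (L/a)^(1/b)
t = (142/2.535)^(1/0.897)
t = 56.015779^(1/0.897)

88.9332 min


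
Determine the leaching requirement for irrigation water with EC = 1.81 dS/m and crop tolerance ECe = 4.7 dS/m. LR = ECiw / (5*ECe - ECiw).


LR = ECiw / (5*ECe - ECiw)
LR = 1.81 / (5*4.7 - 1.81)
LR = 1.81 / 21.6900

0.0834


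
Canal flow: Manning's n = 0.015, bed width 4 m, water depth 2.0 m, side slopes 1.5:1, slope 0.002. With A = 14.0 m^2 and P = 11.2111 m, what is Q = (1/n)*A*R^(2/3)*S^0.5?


R = A/P = 14.0/11.2111 = 1.248762
Q = (1/0.015) * 14.0 * 1.248762^(2/3) * 0.002^0.5

48.4029 m^3/s


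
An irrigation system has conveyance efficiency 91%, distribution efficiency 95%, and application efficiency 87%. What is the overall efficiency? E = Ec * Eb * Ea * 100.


Ec = 0.91, Eb = 0.95, Ea = 0.87
E = 0.91 * 0.95 * 0.87 * 100 = 75.2115%

75.2115 %


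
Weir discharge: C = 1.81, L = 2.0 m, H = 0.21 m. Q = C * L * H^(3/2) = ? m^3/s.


Q = C * L * H^(3/2) = 1.81 * 2.0 * 0.21^1.5 = 1.81 * 2.0 * 0.096234

0.3484 m^3/s


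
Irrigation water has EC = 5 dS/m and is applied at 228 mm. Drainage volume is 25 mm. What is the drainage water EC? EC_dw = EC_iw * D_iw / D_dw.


EC_dw = EC_iw * D_iw / D_dw
EC_dw = 5 * 228 / 25
EC_dw = 1140 / 25

45.6000 dS/m


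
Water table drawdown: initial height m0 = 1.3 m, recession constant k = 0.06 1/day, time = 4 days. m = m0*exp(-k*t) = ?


m = m0 * exp(-k*t)
m = 1.3 * exp(-0.06 * 4)
m = 1.3 * exp(-0.2400)

1.0226 m


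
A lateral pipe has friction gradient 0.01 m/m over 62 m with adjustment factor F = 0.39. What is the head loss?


hf = J * L * F = 0.01 * 62 * 0.39 = 0.2418 m

0.2418 m


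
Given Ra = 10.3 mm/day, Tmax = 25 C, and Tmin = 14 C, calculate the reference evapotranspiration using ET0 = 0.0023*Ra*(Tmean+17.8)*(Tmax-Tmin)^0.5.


Tmean = (Tmax + Tmin)/2 = (25 + 14)/2 = 19.5
ET0 = 0.0023 * 10.3 * (19.5 + 17.8) * sqrt(25 - 14)
ET0 = 0.0023 * 10.3 * 37.3 * 3.316625

2.9307 mm/day


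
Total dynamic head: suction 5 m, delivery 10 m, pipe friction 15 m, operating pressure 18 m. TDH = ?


TDH = Hs + Hd + hf + Hp = 5 + 10 + 15 + 18 = 48

48 m


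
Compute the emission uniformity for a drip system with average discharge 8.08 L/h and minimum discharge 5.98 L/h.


EU = (q_min/q_avg)*100 = (5.98/8.08)*100 = 74.0099%

74.0099 %


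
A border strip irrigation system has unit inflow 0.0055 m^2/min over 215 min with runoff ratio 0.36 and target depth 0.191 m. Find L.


L = q*t/((1+r)*Z)
L = 0.0055*215/((1+0.36)*0.191)
L = 1.1825/0.25976

4.5523 m


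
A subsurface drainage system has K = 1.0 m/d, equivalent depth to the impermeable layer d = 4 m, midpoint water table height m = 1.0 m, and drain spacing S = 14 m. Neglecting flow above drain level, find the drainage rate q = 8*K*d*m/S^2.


q = 8*K*d*m/S^2
q = 8*1.0*4*1.0/14^2
q = 32.0000 / 196

0.1633 m/d


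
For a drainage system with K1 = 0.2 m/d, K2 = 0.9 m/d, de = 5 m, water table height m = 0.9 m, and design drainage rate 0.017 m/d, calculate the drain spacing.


S^2 = 8*K2*de*m/q + 4*K1*m^2/q
S^2 = 8*0.9*5*0.9/0.017 + 4*0.2*0.9^2/0.017
S = sqrt(1944.0000)

44.0908 m


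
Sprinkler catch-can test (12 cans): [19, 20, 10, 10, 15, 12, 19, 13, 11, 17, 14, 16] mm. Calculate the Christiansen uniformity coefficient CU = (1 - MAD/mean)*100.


mean = 14.666667 mm
MAD = 3.000000 mm
CU = (1 - 3.000000/14.666667)*100

79.5455 %


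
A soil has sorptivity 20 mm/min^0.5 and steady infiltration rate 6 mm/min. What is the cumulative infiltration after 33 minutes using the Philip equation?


F = S*sqrt(t) + A*t
F = 20*sqrt(33) + 6*33
F = 20*5.744563 + 198

312.8913 mm


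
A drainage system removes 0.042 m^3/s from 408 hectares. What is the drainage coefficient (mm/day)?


DC = Q * 86400 / (A * 10000) * 1000
DC = 0.042 * 86400 / (408 * 10000) * 1000
DC = 3628800.0000 / 4080000

0.8894 mm/day


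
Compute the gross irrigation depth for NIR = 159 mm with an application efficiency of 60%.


Ea = 60% = 0.6
GID = NIR / Ea = 159 / 0.6 = 265.0000 mm

265.0000 mm


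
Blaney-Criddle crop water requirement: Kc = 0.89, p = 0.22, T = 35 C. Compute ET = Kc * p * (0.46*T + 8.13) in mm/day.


ET = Kc * p * (0.46*T + 8.13)
ET = 0.89 * 0.22 * (0.46*35 + 8.13)
ET = 0.89 * 0.22 * 24.2300

4.7442 mm/day


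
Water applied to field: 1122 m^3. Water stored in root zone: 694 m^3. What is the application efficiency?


Ea = V_root / V_field * 100 = 694 / 1122 * 100 = 61.8538%

61.8538 %


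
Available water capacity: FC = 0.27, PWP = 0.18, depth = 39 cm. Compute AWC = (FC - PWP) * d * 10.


AWC = (FC - PWP) * d * 10
AWC = (0.27 - 0.18) * 39 * 10
AWC = 0.0900 * 39 * 10

35.1000 mm
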